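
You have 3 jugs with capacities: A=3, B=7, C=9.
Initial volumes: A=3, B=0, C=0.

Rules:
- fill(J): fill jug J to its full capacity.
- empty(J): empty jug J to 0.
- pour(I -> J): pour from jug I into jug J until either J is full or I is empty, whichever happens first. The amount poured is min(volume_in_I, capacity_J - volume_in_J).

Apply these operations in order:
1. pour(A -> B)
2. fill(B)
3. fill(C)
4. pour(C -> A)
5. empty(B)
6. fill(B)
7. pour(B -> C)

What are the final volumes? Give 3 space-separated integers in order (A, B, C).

Step 1: pour(A -> B) -> (A=0 B=3 C=0)
Step 2: fill(B) -> (A=0 B=7 C=0)
Step 3: fill(C) -> (A=0 B=7 C=9)
Step 4: pour(C -> A) -> (A=3 B=7 C=6)
Step 5: empty(B) -> (A=3 B=0 C=6)
Step 6: fill(B) -> (A=3 B=7 C=6)
Step 7: pour(B -> C) -> (A=3 B=4 C=9)

Answer: 3 4 9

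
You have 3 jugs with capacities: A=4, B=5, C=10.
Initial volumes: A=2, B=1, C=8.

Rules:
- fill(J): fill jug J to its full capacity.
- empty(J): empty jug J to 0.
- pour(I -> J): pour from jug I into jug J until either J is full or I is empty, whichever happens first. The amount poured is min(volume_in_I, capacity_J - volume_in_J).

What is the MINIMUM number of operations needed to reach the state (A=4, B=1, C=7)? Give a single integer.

BFS from (A=2, B=1, C=8). One shortest path:
  1. fill(A) -> (A=4 B=1 C=8)
  2. empty(B) -> (A=4 B=0 C=8)
  3. pour(A -> B) -> (A=0 B=4 C=8)
  4. pour(C -> B) -> (A=0 B=5 C=7)
  5. pour(B -> A) -> (A=4 B=1 C=7)
Reached target in 5 moves.

Answer: 5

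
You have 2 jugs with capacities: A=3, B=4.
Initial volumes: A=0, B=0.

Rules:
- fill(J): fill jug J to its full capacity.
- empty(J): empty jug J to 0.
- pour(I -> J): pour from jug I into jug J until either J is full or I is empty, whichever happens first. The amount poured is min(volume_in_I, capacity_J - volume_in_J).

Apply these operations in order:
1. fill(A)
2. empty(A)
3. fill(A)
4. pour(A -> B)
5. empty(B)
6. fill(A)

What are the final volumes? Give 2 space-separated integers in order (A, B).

Answer: 3 0

Derivation:
Step 1: fill(A) -> (A=3 B=0)
Step 2: empty(A) -> (A=0 B=0)
Step 3: fill(A) -> (A=3 B=0)
Step 4: pour(A -> B) -> (A=0 B=3)
Step 5: empty(B) -> (A=0 B=0)
Step 6: fill(A) -> (A=3 B=0)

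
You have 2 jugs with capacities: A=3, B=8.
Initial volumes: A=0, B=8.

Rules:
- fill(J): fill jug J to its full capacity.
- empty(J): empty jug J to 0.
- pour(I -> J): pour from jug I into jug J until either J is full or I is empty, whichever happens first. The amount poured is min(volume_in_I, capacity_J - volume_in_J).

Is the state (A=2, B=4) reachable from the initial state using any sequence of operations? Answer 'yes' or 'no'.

BFS explored all 22 reachable states.
Reachable set includes: (0,0), (0,1), (0,2), (0,3), (0,4), (0,5), (0,6), (0,7), (0,8), (1,0), (1,8), (2,0) ...
Target (A=2, B=4) not in reachable set → no.

Answer: no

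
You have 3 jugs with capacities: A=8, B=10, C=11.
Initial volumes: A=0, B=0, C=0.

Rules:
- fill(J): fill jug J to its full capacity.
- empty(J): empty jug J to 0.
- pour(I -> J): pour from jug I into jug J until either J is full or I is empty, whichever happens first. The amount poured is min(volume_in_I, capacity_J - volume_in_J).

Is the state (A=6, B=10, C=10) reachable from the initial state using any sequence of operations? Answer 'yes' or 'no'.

BFS from (A=0, B=0, C=0):
  1. fill(A) -> (A=8 B=0 C=0)
  2. fill(B) -> (A=8 B=10 C=0)
  3. pour(B -> C) -> (A=8 B=0 C=10)
  4. pour(A -> B) -> (A=0 B=8 C=10)
  5. fill(A) -> (A=8 B=8 C=10)
  6. pour(A -> B) -> (A=6 B=10 C=10)
Target reached → yes.

Answer: yes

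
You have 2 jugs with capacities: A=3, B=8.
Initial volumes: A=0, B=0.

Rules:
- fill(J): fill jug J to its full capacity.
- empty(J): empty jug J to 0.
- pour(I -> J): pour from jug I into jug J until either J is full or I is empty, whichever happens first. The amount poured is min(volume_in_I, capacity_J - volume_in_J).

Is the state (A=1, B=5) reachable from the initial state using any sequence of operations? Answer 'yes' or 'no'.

Answer: no

Derivation:
BFS explored all 22 reachable states.
Reachable set includes: (0,0), (0,1), (0,2), (0,3), (0,4), (0,5), (0,6), (0,7), (0,8), (1,0), (1,8), (2,0) ...
Target (A=1, B=5) not in reachable set → no.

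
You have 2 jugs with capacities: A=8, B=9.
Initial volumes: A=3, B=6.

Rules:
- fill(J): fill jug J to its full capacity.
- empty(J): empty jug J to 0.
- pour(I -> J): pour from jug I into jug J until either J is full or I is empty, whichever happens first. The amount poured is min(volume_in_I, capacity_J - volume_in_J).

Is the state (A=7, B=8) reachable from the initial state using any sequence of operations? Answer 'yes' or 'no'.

Answer: no

Derivation:
BFS explored all 35 reachable states.
Reachable set includes: (0,0), (0,1), (0,2), (0,3), (0,4), (0,5), (0,6), (0,7), (0,8), (0,9), (1,0), (1,9) ...
Target (A=7, B=8) not in reachable set → no.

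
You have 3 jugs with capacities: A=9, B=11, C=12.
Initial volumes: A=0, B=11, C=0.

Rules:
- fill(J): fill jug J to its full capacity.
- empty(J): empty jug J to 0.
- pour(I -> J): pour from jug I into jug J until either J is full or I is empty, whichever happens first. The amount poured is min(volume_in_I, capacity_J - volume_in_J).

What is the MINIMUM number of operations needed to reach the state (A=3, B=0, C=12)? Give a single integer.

BFS from (A=0, B=11, C=0). One shortest path:
  1. empty(B) -> (A=0 B=0 C=0)
  2. fill(C) -> (A=0 B=0 C=12)
  3. pour(C -> A) -> (A=9 B=0 C=3)
  4. empty(A) -> (A=0 B=0 C=3)
  5. pour(C -> A) -> (A=3 B=0 C=0)
  6. fill(C) -> (A=3 B=0 C=12)
Reached target in 6 moves.

Answer: 6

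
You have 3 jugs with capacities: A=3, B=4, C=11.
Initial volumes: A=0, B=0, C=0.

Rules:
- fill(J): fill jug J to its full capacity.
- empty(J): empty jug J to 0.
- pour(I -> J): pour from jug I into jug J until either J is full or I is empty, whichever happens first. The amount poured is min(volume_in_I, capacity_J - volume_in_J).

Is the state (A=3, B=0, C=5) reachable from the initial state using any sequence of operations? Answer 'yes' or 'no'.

BFS from (A=0, B=0, C=0):
  1. fill(C) -> (A=0 B=0 C=11)
  2. pour(C -> A) -> (A=3 B=0 C=8)
  3. empty(A) -> (A=0 B=0 C=8)
  4. pour(C -> A) -> (A=3 B=0 C=5)
Target reached → yes.

Answer: yes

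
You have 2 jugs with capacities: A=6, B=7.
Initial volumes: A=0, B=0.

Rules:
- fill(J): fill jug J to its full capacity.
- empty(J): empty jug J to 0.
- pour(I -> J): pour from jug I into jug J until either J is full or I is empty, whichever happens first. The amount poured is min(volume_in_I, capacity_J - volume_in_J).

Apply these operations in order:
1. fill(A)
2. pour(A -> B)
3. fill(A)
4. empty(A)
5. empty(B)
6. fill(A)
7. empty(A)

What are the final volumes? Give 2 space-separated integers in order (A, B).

Answer: 0 0

Derivation:
Step 1: fill(A) -> (A=6 B=0)
Step 2: pour(A -> B) -> (A=0 B=6)
Step 3: fill(A) -> (A=6 B=6)
Step 4: empty(A) -> (A=0 B=6)
Step 5: empty(B) -> (A=0 B=0)
Step 6: fill(A) -> (A=6 B=0)
Step 7: empty(A) -> (A=0 B=0)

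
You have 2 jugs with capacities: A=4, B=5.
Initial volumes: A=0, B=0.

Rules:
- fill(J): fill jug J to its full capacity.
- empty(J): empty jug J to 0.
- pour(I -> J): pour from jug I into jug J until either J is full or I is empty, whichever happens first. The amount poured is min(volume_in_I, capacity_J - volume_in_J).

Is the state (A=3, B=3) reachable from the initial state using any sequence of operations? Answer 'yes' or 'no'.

BFS explored all 18 reachable states.
Reachable set includes: (0,0), (0,1), (0,2), (0,3), (0,4), (0,5), (1,0), (1,5), (2,0), (2,5), (3,0), (3,5) ...
Target (A=3, B=3) not in reachable set → no.

Answer: no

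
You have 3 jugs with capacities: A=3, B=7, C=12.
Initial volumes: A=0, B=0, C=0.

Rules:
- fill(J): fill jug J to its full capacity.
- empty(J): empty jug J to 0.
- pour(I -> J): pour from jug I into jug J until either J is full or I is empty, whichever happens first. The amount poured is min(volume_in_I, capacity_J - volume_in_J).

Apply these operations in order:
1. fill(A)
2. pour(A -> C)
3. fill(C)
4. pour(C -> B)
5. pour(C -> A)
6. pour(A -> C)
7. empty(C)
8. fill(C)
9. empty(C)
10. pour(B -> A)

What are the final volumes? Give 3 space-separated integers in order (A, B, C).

Step 1: fill(A) -> (A=3 B=0 C=0)
Step 2: pour(A -> C) -> (A=0 B=0 C=3)
Step 3: fill(C) -> (A=0 B=0 C=12)
Step 4: pour(C -> B) -> (A=0 B=7 C=5)
Step 5: pour(C -> A) -> (A=3 B=7 C=2)
Step 6: pour(A -> C) -> (A=0 B=7 C=5)
Step 7: empty(C) -> (A=0 B=7 C=0)
Step 8: fill(C) -> (A=0 B=7 C=12)
Step 9: empty(C) -> (A=0 B=7 C=0)
Step 10: pour(B -> A) -> (A=3 B=4 C=0)

Answer: 3 4 0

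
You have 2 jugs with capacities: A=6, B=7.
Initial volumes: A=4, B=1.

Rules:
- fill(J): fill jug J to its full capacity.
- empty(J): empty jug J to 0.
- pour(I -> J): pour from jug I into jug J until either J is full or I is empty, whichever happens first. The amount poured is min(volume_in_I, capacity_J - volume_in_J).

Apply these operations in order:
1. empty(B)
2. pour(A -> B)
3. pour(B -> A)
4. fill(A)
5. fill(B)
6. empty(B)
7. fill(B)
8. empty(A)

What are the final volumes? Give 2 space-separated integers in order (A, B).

Answer: 0 7

Derivation:
Step 1: empty(B) -> (A=4 B=0)
Step 2: pour(A -> B) -> (A=0 B=4)
Step 3: pour(B -> A) -> (A=4 B=0)
Step 4: fill(A) -> (A=6 B=0)
Step 5: fill(B) -> (A=6 B=7)
Step 6: empty(B) -> (A=6 B=0)
Step 7: fill(B) -> (A=6 B=7)
Step 8: empty(A) -> (A=0 B=7)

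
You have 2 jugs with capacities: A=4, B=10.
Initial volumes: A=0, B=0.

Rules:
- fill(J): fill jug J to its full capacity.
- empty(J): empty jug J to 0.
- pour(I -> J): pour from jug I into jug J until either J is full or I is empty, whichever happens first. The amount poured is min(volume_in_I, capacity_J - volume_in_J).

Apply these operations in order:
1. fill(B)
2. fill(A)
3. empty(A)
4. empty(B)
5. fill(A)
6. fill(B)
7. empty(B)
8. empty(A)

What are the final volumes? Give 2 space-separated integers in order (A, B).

Step 1: fill(B) -> (A=0 B=10)
Step 2: fill(A) -> (A=4 B=10)
Step 3: empty(A) -> (A=0 B=10)
Step 4: empty(B) -> (A=0 B=0)
Step 5: fill(A) -> (A=4 B=0)
Step 6: fill(B) -> (A=4 B=10)
Step 7: empty(B) -> (A=4 B=0)
Step 8: empty(A) -> (A=0 B=0)

Answer: 0 0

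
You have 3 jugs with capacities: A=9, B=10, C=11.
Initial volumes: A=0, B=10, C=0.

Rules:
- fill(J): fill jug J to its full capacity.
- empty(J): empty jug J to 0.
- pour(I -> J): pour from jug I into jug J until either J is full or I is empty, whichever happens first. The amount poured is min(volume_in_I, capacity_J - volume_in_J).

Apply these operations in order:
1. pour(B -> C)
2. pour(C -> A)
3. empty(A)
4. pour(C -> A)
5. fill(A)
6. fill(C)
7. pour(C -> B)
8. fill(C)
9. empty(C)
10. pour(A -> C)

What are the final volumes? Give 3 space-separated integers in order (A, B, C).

Step 1: pour(B -> C) -> (A=0 B=0 C=10)
Step 2: pour(C -> A) -> (A=9 B=0 C=1)
Step 3: empty(A) -> (A=0 B=0 C=1)
Step 4: pour(C -> A) -> (A=1 B=0 C=0)
Step 5: fill(A) -> (A=9 B=0 C=0)
Step 6: fill(C) -> (A=9 B=0 C=11)
Step 7: pour(C -> B) -> (A=9 B=10 C=1)
Step 8: fill(C) -> (A=9 B=10 C=11)
Step 9: empty(C) -> (A=9 B=10 C=0)
Step 10: pour(A -> C) -> (A=0 B=10 C=9)

Answer: 0 10 9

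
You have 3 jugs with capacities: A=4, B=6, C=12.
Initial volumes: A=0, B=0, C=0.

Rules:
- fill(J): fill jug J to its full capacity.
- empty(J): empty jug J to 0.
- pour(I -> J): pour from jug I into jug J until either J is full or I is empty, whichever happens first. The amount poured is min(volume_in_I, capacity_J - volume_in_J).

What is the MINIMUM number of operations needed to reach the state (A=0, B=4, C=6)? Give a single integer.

BFS from (A=0, B=0, C=0). One shortest path:
  1. fill(A) -> (A=4 B=0 C=0)
  2. fill(B) -> (A=4 B=6 C=0)
  3. pour(B -> C) -> (A=4 B=0 C=6)
  4. pour(A -> B) -> (A=0 B=4 C=6)
Reached target in 4 moves.

Answer: 4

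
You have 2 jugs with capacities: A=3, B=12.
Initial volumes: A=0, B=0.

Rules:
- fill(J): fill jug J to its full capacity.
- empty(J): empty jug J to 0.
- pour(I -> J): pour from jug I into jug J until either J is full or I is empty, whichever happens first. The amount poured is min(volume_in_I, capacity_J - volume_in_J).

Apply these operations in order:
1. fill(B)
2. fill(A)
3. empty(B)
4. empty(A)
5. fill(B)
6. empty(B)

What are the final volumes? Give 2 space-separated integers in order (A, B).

Answer: 0 0

Derivation:
Step 1: fill(B) -> (A=0 B=12)
Step 2: fill(A) -> (A=3 B=12)
Step 3: empty(B) -> (A=3 B=0)
Step 4: empty(A) -> (A=0 B=0)
Step 5: fill(B) -> (A=0 B=12)
Step 6: empty(B) -> (A=0 B=0)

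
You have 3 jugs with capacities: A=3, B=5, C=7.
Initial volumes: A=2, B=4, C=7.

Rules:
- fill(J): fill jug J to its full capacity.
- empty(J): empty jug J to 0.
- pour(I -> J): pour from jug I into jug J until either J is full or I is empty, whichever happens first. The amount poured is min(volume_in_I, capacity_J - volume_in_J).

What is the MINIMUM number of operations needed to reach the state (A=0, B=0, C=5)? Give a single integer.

BFS from (A=2, B=4, C=7). One shortest path:
  1. empty(A) -> (A=0 B=4 C=7)
  2. fill(B) -> (A=0 B=5 C=7)
  3. empty(C) -> (A=0 B=5 C=0)
  4. pour(B -> C) -> (A=0 B=0 C=5)
Reached target in 4 moves.

Answer: 4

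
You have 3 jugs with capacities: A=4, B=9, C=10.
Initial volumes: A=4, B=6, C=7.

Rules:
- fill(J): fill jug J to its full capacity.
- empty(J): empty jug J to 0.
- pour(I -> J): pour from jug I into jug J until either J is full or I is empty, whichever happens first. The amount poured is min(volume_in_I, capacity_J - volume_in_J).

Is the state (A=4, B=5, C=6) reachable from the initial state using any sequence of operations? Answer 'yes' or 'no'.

Answer: yes

Derivation:
BFS from (A=4, B=6, C=7):
  1. empty(A) -> (A=0 B=6 C=7)
  2. empty(C) -> (A=0 B=6 C=0)
  3. pour(B -> C) -> (A=0 B=0 C=6)
  4. fill(B) -> (A=0 B=9 C=6)
  5. pour(B -> A) -> (A=4 B=5 C=6)
Target reached → yes.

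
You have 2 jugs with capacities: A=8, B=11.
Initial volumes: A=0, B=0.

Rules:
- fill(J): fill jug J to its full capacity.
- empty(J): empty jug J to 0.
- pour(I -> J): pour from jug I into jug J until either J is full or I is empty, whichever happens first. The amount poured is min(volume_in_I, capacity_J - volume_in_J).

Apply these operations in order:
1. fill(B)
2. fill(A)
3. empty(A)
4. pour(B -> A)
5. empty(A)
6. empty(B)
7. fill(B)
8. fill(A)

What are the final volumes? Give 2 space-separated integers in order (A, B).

Answer: 8 11

Derivation:
Step 1: fill(B) -> (A=0 B=11)
Step 2: fill(A) -> (A=8 B=11)
Step 3: empty(A) -> (A=0 B=11)
Step 4: pour(B -> A) -> (A=8 B=3)
Step 5: empty(A) -> (A=0 B=3)
Step 6: empty(B) -> (A=0 B=0)
Step 7: fill(B) -> (A=0 B=11)
Step 8: fill(A) -> (A=8 B=11)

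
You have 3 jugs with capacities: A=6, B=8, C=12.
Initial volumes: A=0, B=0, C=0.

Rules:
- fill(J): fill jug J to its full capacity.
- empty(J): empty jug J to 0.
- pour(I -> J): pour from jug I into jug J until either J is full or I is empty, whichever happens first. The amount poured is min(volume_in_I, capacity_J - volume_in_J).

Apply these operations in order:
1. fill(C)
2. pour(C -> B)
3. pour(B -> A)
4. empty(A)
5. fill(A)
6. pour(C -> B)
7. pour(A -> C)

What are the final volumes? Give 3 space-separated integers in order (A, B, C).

Answer: 0 6 6

Derivation:
Step 1: fill(C) -> (A=0 B=0 C=12)
Step 2: pour(C -> B) -> (A=0 B=8 C=4)
Step 3: pour(B -> A) -> (A=6 B=2 C=4)
Step 4: empty(A) -> (A=0 B=2 C=4)
Step 5: fill(A) -> (A=6 B=2 C=4)
Step 6: pour(C -> B) -> (A=6 B=6 C=0)
Step 7: pour(A -> C) -> (A=0 B=6 C=6)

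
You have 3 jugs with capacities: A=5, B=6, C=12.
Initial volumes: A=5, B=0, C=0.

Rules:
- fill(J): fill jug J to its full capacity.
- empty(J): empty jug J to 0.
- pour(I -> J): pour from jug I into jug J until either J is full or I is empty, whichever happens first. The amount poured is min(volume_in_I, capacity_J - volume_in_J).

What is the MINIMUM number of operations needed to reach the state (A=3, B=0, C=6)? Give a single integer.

BFS from (A=5, B=0, C=0). One shortest path:
  1. pour(A -> C) -> (A=0 B=0 C=5)
  2. fill(A) -> (A=5 B=0 C=5)
  3. pour(A -> C) -> (A=0 B=0 C=10)
  4. fill(A) -> (A=5 B=0 C=10)
  5. pour(A -> C) -> (A=3 B=0 C=12)
  6. pour(C -> B) -> (A=3 B=6 C=6)
  7. empty(B) -> (A=3 B=0 C=6)
Reached target in 7 moves.

Answer: 7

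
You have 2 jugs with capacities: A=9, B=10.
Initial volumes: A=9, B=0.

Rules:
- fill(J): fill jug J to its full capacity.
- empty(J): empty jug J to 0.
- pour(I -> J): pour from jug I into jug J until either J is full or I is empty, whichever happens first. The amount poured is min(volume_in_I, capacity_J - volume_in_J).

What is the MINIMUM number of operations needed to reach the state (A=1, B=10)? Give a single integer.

BFS from (A=9, B=0). One shortest path:
  1. empty(A) -> (A=0 B=0)
  2. fill(B) -> (A=0 B=10)
  3. pour(B -> A) -> (A=9 B=1)
  4. empty(A) -> (A=0 B=1)
  5. pour(B -> A) -> (A=1 B=0)
  6. fill(B) -> (A=1 B=10)
Reached target in 6 moves.

Answer: 6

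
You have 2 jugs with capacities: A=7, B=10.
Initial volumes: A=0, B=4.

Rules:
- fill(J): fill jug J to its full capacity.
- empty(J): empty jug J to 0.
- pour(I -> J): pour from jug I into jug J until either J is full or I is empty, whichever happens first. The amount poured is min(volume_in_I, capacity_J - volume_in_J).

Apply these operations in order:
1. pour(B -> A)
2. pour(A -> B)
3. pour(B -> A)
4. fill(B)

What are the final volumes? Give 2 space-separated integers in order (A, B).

Answer: 4 10

Derivation:
Step 1: pour(B -> A) -> (A=4 B=0)
Step 2: pour(A -> B) -> (A=0 B=4)
Step 3: pour(B -> A) -> (A=4 B=0)
Step 4: fill(B) -> (A=4 B=10)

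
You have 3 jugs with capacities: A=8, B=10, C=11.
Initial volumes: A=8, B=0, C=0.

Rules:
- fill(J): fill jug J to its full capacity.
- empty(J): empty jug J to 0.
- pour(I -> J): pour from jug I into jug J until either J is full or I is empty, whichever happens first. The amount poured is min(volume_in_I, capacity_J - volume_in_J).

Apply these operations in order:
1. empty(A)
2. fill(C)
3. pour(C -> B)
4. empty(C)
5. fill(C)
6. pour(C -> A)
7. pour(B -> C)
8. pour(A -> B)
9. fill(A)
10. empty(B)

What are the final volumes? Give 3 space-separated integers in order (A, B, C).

Answer: 8 0 11

Derivation:
Step 1: empty(A) -> (A=0 B=0 C=0)
Step 2: fill(C) -> (A=0 B=0 C=11)
Step 3: pour(C -> B) -> (A=0 B=10 C=1)
Step 4: empty(C) -> (A=0 B=10 C=0)
Step 5: fill(C) -> (A=0 B=10 C=11)
Step 6: pour(C -> A) -> (A=8 B=10 C=3)
Step 7: pour(B -> C) -> (A=8 B=2 C=11)
Step 8: pour(A -> B) -> (A=0 B=10 C=11)
Step 9: fill(A) -> (A=8 B=10 C=11)
Step 10: empty(B) -> (A=8 B=0 C=11)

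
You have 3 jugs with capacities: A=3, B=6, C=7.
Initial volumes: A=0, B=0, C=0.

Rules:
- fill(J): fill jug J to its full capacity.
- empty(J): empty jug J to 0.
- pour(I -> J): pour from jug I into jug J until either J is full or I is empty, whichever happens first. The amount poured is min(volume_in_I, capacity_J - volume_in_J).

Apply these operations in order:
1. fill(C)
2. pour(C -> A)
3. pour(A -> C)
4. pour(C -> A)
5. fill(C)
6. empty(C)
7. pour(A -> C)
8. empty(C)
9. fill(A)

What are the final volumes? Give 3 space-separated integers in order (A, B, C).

Answer: 3 0 0

Derivation:
Step 1: fill(C) -> (A=0 B=0 C=7)
Step 2: pour(C -> A) -> (A=3 B=0 C=4)
Step 3: pour(A -> C) -> (A=0 B=0 C=7)
Step 4: pour(C -> A) -> (A=3 B=0 C=4)
Step 5: fill(C) -> (A=3 B=0 C=7)
Step 6: empty(C) -> (A=3 B=0 C=0)
Step 7: pour(A -> C) -> (A=0 B=0 C=3)
Step 8: empty(C) -> (A=0 B=0 C=0)
Step 9: fill(A) -> (A=3 B=0 C=0)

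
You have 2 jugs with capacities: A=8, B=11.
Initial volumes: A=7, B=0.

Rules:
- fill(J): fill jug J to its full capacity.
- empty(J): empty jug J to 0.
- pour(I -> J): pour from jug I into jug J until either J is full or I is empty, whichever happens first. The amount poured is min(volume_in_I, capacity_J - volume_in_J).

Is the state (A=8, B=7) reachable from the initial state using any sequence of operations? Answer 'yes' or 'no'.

BFS from (A=7, B=0):
  1. pour(A -> B) -> (A=0 B=7)
  2. fill(A) -> (A=8 B=7)
Target reached → yes.

Answer: yes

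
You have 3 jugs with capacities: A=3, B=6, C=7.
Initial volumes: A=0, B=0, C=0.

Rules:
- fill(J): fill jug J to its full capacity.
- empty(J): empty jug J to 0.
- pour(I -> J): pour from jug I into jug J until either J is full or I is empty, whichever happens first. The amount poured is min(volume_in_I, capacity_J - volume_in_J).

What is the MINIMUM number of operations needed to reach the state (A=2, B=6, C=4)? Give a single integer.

Answer: 6

Derivation:
BFS from (A=0, B=0, C=0). One shortest path:
  1. fill(B) -> (A=0 B=6 C=0)
  2. pour(B -> C) -> (A=0 B=0 C=6)
  3. fill(B) -> (A=0 B=6 C=6)
  4. pour(B -> A) -> (A=3 B=3 C=6)
  5. pour(A -> C) -> (A=2 B=3 C=7)
  6. pour(C -> B) -> (A=2 B=6 C=4)
Reached target in 6 moves.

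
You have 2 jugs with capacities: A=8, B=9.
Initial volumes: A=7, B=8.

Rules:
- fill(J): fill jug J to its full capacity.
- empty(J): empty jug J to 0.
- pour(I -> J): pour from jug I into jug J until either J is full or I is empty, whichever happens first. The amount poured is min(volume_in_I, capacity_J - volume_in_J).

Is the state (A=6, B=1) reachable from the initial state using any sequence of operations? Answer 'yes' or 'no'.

BFS explored all 35 reachable states.
Reachable set includes: (0,0), (0,1), (0,2), (0,3), (0,4), (0,5), (0,6), (0,7), (0,8), (0,9), (1,0), (1,9) ...
Target (A=6, B=1) not in reachable set → no.

Answer: no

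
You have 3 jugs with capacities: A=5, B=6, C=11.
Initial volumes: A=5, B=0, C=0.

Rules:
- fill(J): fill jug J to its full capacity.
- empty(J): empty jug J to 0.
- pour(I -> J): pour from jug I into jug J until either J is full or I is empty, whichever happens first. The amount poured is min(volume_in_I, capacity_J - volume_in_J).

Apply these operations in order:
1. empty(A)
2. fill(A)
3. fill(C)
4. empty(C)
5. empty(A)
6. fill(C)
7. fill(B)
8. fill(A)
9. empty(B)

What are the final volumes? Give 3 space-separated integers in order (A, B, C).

Answer: 5 0 11

Derivation:
Step 1: empty(A) -> (A=0 B=0 C=0)
Step 2: fill(A) -> (A=5 B=0 C=0)
Step 3: fill(C) -> (A=5 B=0 C=11)
Step 4: empty(C) -> (A=5 B=0 C=0)
Step 5: empty(A) -> (A=0 B=0 C=0)
Step 6: fill(C) -> (A=0 B=0 C=11)
Step 7: fill(B) -> (A=0 B=6 C=11)
Step 8: fill(A) -> (A=5 B=6 C=11)
Step 9: empty(B) -> (A=5 B=0 C=11)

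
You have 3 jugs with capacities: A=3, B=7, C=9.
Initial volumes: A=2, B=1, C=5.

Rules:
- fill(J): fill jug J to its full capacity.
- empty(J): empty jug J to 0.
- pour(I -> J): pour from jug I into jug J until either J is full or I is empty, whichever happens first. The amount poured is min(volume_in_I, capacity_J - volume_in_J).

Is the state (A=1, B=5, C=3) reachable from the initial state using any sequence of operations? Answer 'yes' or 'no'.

Answer: no

Derivation:
BFS explored all 225 reachable states.
Reachable set includes: (0,0,0), (0,0,1), (0,0,2), (0,0,3), (0,0,4), (0,0,5), (0,0,6), (0,0,7), (0,0,8), (0,0,9), (0,1,0), (0,1,1) ...
Target (A=1, B=5, C=3) not in reachable set → no.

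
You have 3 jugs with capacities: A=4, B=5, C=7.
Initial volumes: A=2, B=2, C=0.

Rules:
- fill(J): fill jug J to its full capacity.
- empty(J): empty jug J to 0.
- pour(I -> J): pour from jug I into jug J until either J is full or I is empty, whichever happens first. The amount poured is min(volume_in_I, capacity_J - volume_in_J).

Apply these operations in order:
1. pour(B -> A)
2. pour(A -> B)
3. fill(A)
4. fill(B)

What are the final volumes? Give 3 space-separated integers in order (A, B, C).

Answer: 4 5 0

Derivation:
Step 1: pour(B -> A) -> (A=4 B=0 C=0)
Step 2: pour(A -> B) -> (A=0 B=4 C=0)
Step 3: fill(A) -> (A=4 B=4 C=0)
Step 4: fill(B) -> (A=4 B=5 C=0)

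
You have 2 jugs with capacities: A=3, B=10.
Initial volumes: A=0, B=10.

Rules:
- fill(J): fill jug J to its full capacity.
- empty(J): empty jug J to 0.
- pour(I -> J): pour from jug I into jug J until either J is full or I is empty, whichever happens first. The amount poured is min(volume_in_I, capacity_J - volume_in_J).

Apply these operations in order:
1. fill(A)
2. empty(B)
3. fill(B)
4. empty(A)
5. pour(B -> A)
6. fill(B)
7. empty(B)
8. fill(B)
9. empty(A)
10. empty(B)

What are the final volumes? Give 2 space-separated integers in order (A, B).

Step 1: fill(A) -> (A=3 B=10)
Step 2: empty(B) -> (A=3 B=0)
Step 3: fill(B) -> (A=3 B=10)
Step 4: empty(A) -> (A=0 B=10)
Step 5: pour(B -> A) -> (A=3 B=7)
Step 6: fill(B) -> (A=3 B=10)
Step 7: empty(B) -> (A=3 B=0)
Step 8: fill(B) -> (A=3 B=10)
Step 9: empty(A) -> (A=0 B=10)
Step 10: empty(B) -> (A=0 B=0)

Answer: 0 0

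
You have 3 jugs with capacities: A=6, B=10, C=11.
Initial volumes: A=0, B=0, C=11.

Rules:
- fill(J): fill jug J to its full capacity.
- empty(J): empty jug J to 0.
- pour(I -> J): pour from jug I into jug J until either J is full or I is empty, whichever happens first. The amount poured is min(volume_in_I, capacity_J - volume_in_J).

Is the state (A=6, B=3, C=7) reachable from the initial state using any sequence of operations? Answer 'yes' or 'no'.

BFS from (A=0, B=0, C=11):
  1. pour(C -> A) -> (A=6 B=0 C=5)
  2. empty(A) -> (A=0 B=0 C=5)
  3. pour(C -> A) -> (A=5 B=0 C=0)
  4. fill(C) -> (A=5 B=0 C=11)
  5. pour(C -> B) -> (A=5 B=10 C=1)
  6. pour(B -> A) -> (A=6 B=9 C=1)
  7. pour(A -> C) -> (A=0 B=9 C=7)
  8. pour(B -> A) -> (A=6 B=3 C=7)
Target reached → yes.

Answer: yes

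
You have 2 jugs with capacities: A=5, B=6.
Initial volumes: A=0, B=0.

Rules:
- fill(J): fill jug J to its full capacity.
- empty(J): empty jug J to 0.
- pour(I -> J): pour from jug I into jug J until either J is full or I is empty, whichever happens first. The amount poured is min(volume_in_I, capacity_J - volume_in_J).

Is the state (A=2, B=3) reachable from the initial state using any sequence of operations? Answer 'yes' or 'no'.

Answer: no

Derivation:
BFS explored all 22 reachable states.
Reachable set includes: (0,0), (0,1), (0,2), (0,3), (0,4), (0,5), (0,6), (1,0), (1,6), (2,0), (2,6), (3,0) ...
Target (A=2, B=3) not in reachable set → no.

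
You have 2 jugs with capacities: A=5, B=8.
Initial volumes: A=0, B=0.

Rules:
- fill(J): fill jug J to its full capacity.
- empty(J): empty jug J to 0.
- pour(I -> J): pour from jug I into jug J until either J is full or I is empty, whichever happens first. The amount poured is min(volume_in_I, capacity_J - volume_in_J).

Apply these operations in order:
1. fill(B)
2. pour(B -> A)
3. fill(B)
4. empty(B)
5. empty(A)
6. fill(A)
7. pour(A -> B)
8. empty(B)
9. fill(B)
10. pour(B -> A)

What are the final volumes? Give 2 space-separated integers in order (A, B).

Answer: 5 3

Derivation:
Step 1: fill(B) -> (A=0 B=8)
Step 2: pour(B -> A) -> (A=5 B=3)
Step 3: fill(B) -> (A=5 B=8)
Step 4: empty(B) -> (A=5 B=0)
Step 5: empty(A) -> (A=0 B=0)
Step 6: fill(A) -> (A=5 B=0)
Step 7: pour(A -> B) -> (A=0 B=5)
Step 8: empty(B) -> (A=0 B=0)
Step 9: fill(B) -> (A=0 B=8)
Step 10: pour(B -> A) -> (A=5 B=3)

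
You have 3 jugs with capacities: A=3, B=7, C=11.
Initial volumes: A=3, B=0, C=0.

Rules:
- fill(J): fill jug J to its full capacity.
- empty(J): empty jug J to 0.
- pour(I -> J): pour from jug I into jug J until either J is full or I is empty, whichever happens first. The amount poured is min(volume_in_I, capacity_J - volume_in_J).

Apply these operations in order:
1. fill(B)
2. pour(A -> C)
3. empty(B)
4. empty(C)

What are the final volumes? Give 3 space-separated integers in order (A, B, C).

Answer: 0 0 0

Derivation:
Step 1: fill(B) -> (A=3 B=7 C=0)
Step 2: pour(A -> C) -> (A=0 B=7 C=3)
Step 3: empty(B) -> (A=0 B=0 C=3)
Step 4: empty(C) -> (A=0 B=0 C=0)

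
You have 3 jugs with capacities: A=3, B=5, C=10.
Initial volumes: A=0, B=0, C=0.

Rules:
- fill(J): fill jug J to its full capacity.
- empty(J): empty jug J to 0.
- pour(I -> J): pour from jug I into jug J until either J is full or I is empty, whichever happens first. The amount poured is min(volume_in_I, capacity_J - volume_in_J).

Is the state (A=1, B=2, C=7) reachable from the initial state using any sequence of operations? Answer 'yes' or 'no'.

Answer: no

Derivation:
BFS explored all 192 reachable states.
Reachable set includes: (0,0,0), (0,0,1), (0,0,2), (0,0,3), (0,0,4), (0,0,5), (0,0,6), (0,0,7), (0,0,8), (0,0,9), (0,0,10), (0,1,0) ...
Target (A=1, B=2, C=7) not in reachable set → no.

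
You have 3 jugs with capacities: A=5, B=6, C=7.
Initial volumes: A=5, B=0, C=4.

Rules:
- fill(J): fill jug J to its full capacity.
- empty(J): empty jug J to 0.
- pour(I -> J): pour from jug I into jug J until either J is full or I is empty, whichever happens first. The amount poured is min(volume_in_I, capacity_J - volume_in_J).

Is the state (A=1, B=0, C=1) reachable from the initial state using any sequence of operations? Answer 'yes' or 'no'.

BFS from (A=5, B=0, C=4):
  1. empty(A) -> (A=0 B=0 C=4)
  2. fill(C) -> (A=0 B=0 C=7)
  3. pour(C -> B) -> (A=0 B=6 C=1)
  4. pour(B -> A) -> (A=5 B=1 C=1)
  5. empty(A) -> (A=0 B=1 C=1)
  6. pour(B -> A) -> (A=1 B=0 C=1)
Target reached → yes.

Answer: yes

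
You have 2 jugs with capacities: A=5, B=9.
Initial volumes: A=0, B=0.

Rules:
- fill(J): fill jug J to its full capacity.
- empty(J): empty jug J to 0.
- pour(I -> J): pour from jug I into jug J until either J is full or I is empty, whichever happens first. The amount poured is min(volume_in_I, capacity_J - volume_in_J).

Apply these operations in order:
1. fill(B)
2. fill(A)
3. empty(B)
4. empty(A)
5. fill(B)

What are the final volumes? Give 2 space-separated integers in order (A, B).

Answer: 0 9

Derivation:
Step 1: fill(B) -> (A=0 B=9)
Step 2: fill(A) -> (A=5 B=9)
Step 3: empty(B) -> (A=5 B=0)
Step 4: empty(A) -> (A=0 B=0)
Step 5: fill(B) -> (A=0 B=9)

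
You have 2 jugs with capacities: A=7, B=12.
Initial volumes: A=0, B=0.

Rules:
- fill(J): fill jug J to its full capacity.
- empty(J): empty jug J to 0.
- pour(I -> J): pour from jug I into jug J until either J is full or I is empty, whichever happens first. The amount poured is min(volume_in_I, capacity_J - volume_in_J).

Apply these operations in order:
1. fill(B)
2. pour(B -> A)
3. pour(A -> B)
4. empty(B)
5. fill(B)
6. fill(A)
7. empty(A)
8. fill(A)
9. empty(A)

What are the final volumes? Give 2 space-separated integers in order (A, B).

Step 1: fill(B) -> (A=0 B=12)
Step 2: pour(B -> A) -> (A=7 B=5)
Step 3: pour(A -> B) -> (A=0 B=12)
Step 4: empty(B) -> (A=0 B=0)
Step 5: fill(B) -> (A=0 B=12)
Step 6: fill(A) -> (A=7 B=12)
Step 7: empty(A) -> (A=0 B=12)
Step 8: fill(A) -> (A=7 B=12)
Step 9: empty(A) -> (A=0 B=12)

Answer: 0 12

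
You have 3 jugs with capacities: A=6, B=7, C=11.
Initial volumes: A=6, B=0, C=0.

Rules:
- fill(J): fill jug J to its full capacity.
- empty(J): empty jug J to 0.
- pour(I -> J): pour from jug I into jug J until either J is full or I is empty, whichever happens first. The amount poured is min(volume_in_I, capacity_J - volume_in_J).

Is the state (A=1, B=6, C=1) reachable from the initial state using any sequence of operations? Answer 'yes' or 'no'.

BFS explored all 372 reachable states.
Reachable set includes: (0,0,0), (0,0,1), (0,0,2), (0,0,3), (0,0,4), (0,0,5), (0,0,6), (0,0,7), (0,0,8), (0,0,9), (0,0,10), (0,0,11) ...
Target (A=1, B=6, C=1) not in reachable set → no.

Answer: no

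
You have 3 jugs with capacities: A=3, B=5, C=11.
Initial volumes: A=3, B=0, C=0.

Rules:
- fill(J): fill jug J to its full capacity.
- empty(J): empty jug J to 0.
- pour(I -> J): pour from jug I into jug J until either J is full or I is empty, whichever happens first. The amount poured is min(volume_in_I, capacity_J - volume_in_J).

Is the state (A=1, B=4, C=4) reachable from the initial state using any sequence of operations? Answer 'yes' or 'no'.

BFS explored all 208 reachable states.
Reachable set includes: (0,0,0), (0,0,1), (0,0,2), (0,0,3), (0,0,4), (0,0,5), (0,0,6), (0,0,7), (0,0,8), (0,0,9), (0,0,10), (0,0,11) ...
Target (A=1, B=4, C=4) not in reachable set → no.

Answer: no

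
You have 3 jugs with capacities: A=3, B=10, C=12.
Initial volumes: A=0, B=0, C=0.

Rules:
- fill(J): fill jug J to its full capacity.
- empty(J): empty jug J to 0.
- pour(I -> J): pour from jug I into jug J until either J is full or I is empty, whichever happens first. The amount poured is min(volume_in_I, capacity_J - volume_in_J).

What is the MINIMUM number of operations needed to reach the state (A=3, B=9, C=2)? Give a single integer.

Answer: 7

Derivation:
BFS from (A=0, B=0, C=0). One shortest path:
  1. fill(C) -> (A=0 B=0 C=12)
  2. pour(C -> B) -> (A=0 B=10 C=2)
  3. empty(B) -> (A=0 B=0 C=2)
  4. pour(C -> A) -> (A=2 B=0 C=0)
  5. fill(C) -> (A=2 B=0 C=12)
  6. pour(C -> B) -> (A=2 B=10 C=2)
  7. pour(B -> A) -> (A=3 B=9 C=2)
Reached target in 7 moves.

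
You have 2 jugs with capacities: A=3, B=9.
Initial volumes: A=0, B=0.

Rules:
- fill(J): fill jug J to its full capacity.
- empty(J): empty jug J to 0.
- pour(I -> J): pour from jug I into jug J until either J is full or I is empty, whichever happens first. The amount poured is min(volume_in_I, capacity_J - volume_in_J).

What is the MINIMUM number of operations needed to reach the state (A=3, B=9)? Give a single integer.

Answer: 2

Derivation:
BFS from (A=0, B=0). One shortest path:
  1. fill(A) -> (A=3 B=0)
  2. fill(B) -> (A=3 B=9)
Reached target in 2 moves.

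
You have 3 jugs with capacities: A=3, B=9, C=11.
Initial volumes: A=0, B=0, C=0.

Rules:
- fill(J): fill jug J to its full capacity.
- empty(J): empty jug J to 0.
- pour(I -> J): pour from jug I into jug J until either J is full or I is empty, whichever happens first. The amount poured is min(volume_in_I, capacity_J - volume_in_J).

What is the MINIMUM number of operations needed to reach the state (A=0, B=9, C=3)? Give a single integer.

Answer: 3

Derivation:
BFS from (A=0, B=0, C=0). One shortest path:
  1. fill(A) -> (A=3 B=0 C=0)
  2. fill(B) -> (A=3 B=9 C=0)
  3. pour(A -> C) -> (A=0 B=9 C=3)
Reached target in 3 moves.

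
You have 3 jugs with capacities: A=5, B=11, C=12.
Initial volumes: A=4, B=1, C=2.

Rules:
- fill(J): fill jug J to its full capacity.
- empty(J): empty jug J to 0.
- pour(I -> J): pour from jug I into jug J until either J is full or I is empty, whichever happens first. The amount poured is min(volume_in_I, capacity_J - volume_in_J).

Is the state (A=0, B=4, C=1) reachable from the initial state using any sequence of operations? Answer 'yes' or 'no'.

Answer: yes

Derivation:
BFS from (A=4, B=1, C=2):
  1. empty(C) -> (A=4 B=1 C=0)
  2. pour(B -> C) -> (A=4 B=0 C=1)
  3. pour(A -> B) -> (A=0 B=4 C=1)
Target reached → yes.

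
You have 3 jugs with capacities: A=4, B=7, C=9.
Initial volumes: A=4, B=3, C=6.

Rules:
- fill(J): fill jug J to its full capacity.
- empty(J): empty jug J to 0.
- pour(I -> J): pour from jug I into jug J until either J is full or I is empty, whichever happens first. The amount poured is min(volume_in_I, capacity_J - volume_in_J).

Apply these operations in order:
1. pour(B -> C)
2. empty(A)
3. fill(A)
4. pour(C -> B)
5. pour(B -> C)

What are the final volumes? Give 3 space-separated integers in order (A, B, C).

Step 1: pour(B -> C) -> (A=4 B=0 C=9)
Step 2: empty(A) -> (A=0 B=0 C=9)
Step 3: fill(A) -> (A=4 B=0 C=9)
Step 4: pour(C -> B) -> (A=4 B=7 C=2)
Step 5: pour(B -> C) -> (A=4 B=0 C=9)

Answer: 4 0 9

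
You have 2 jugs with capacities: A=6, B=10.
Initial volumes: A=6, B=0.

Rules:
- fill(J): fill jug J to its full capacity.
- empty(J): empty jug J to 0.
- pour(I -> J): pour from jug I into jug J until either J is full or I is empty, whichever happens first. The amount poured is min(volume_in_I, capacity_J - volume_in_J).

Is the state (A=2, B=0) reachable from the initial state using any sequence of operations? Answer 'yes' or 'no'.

BFS from (A=6, B=0):
  1. pour(A -> B) -> (A=0 B=6)
  2. fill(A) -> (A=6 B=6)
  3. pour(A -> B) -> (A=2 B=10)
  4. empty(B) -> (A=2 B=0)
Target reached → yes.

Answer: yes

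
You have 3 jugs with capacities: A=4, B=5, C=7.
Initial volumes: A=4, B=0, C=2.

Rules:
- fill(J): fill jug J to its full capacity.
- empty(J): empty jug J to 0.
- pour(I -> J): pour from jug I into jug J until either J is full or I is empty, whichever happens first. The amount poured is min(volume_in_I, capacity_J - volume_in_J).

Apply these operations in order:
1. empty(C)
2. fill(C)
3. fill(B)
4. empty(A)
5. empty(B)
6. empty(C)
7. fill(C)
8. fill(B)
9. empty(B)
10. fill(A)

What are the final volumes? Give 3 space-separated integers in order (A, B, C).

Answer: 4 0 7

Derivation:
Step 1: empty(C) -> (A=4 B=0 C=0)
Step 2: fill(C) -> (A=4 B=0 C=7)
Step 3: fill(B) -> (A=4 B=5 C=7)
Step 4: empty(A) -> (A=0 B=5 C=7)
Step 5: empty(B) -> (A=0 B=0 C=7)
Step 6: empty(C) -> (A=0 B=0 C=0)
Step 7: fill(C) -> (A=0 B=0 C=7)
Step 8: fill(B) -> (A=0 B=5 C=7)
Step 9: empty(B) -> (A=0 B=0 C=7)
Step 10: fill(A) -> (A=4 B=0 C=7)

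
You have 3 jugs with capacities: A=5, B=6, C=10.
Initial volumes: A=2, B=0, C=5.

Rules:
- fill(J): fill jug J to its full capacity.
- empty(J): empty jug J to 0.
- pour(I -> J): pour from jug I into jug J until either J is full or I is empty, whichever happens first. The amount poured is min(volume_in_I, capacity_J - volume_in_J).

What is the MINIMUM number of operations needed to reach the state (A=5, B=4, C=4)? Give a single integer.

BFS from (A=2, B=0, C=5). One shortest path:
  1. fill(B) -> (A=2 B=6 C=5)
  2. pour(B -> C) -> (A=2 B=1 C=10)
  3. pour(B -> A) -> (A=3 B=0 C=10)
  4. pour(C -> B) -> (A=3 B=6 C=4)
  5. pour(B -> A) -> (A=5 B=4 C=4)
Reached target in 5 moves.

Answer: 5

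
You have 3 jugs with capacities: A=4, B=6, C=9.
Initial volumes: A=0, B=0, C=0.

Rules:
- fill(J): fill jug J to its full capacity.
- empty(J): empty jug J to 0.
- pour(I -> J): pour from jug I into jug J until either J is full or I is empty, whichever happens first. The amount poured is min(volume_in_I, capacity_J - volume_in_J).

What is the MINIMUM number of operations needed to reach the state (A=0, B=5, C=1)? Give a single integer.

Answer: 8

Derivation:
BFS from (A=0, B=0, C=0). One shortest path:
  1. fill(A) -> (A=4 B=0 C=0)
  2. fill(B) -> (A=4 B=6 C=0)
  3. pour(A -> C) -> (A=0 B=6 C=4)
  4. pour(B -> C) -> (A=0 B=1 C=9)
  5. pour(C -> A) -> (A=4 B=1 C=5)
  6. empty(A) -> (A=0 B=1 C=5)
  7. pour(C -> A) -> (A=4 B=1 C=1)
  8. pour(A -> B) -> (A=0 B=5 C=1)
Reached target in 8 moves.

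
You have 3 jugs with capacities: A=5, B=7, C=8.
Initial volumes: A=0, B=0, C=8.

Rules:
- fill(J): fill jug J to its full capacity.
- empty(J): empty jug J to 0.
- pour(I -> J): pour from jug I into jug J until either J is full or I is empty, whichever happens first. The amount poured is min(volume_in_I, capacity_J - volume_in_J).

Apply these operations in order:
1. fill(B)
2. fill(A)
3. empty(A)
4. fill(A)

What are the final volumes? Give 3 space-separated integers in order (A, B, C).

Answer: 5 7 8

Derivation:
Step 1: fill(B) -> (A=0 B=7 C=8)
Step 2: fill(A) -> (A=5 B=7 C=8)
Step 3: empty(A) -> (A=0 B=7 C=8)
Step 4: fill(A) -> (A=5 B=7 C=8)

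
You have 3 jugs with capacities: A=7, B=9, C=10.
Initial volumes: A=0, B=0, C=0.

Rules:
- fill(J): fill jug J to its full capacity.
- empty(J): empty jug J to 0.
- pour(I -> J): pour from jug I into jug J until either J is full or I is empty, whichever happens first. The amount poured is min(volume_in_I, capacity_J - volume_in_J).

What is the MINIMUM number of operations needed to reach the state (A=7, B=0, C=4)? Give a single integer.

Answer: 6

Derivation:
BFS from (A=0, B=0, C=0). One shortest path:
  1. fill(C) -> (A=0 B=0 C=10)
  2. pour(C -> A) -> (A=7 B=0 C=3)
  3. pour(C -> B) -> (A=7 B=3 C=0)
  4. fill(C) -> (A=7 B=3 C=10)
  5. pour(C -> B) -> (A=7 B=9 C=4)
  6. empty(B) -> (A=7 B=0 C=4)
Reached target in 6 moves.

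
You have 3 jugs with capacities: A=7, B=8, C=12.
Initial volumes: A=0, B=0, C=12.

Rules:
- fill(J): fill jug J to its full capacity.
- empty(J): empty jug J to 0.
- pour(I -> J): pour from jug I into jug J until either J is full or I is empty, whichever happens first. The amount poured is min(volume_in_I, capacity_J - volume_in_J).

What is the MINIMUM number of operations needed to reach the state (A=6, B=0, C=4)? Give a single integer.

Answer: 7

Derivation:
BFS from (A=0, B=0, C=12). One shortest path:
  1. fill(A) -> (A=7 B=0 C=12)
  2. pour(A -> B) -> (A=0 B=7 C=12)
  3. fill(A) -> (A=7 B=7 C=12)
  4. pour(A -> B) -> (A=6 B=8 C=12)
  5. empty(B) -> (A=6 B=0 C=12)
  6. pour(C -> B) -> (A=6 B=8 C=4)
  7. empty(B) -> (A=6 B=0 C=4)
Reached target in 7 moves.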